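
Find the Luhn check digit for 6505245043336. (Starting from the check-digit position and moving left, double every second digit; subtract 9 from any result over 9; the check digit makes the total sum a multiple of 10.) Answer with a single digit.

5

Partial digits right→left: 6 3 3 3 4 0 5 4 2 5 0 5 6
Double every second digit counting from the check-digit position (so the 1st, 3rd, 5th, ... of the partial from the right).
  doubled (with −9 where >9): 3 6 8 1 4 0 3 → sum 25
  kept as-is: 3 3 0 4 5 5 → sum 20
Total = 25 + 20 = 45.
Check digit = (10 − (45 mod 10)) mod 10 = 5.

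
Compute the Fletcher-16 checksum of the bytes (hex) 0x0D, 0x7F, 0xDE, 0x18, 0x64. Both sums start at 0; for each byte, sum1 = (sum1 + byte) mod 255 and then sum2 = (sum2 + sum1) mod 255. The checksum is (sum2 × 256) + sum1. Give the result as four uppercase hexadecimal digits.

Running sums (mod 255):
  after byte 0 (0x0D): sum1=13, sum2=13
  after byte 1 (0x7F): sum1=140, sum2=153
  after byte 2 (0xDE): sum1=107, sum2=5
  after byte 3 (0x18): sum1=131, sum2=136
  after byte 4 (0x64): sum1=231, sum2=112
Checksum = sum2·256 + sum1 = 112·256 + 231 = 28903 = 0x70E7.

70E7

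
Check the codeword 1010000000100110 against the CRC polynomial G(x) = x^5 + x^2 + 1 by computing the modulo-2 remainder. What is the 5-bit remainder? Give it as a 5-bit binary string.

Modulo-2 division of 1010000000100110 by 100101:
  pos 0: 101000 XOR 100101 = 001101
  pos 2: 110100 XOR 100101 = 010001
  pos 3: 100010 XOR 100101 = 000111
  pos 6: 111010 XOR 100101 = 011111
  pos 7: 111110 XOR 100101 = 011011
  pos 8: 110111 XOR 100101 = 010010
  pos 9: 100101 XOR 100101 = 000000
Remainder = 00000 (zero — the frame passes the CRC check).

00000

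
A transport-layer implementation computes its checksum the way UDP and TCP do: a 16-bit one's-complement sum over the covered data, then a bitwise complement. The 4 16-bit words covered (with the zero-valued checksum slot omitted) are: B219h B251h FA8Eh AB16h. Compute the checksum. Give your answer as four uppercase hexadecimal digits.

One's-complement addition (fold any carry out of bit 15 back into bit 0):
  0xB219 + 0xB251 = 0x1646A → wrap carry → 0x646B
  0x646B + 0xFA8E = 0x15EF9 → wrap carry → 0x5EFA
  0x5EFA + 0xAB16 = 0x10A10 → wrap carry → 0x0A11
One's-complement sum = 0x0A11.
Checksum = ~0x0A11 & 0xFFFF = 0xF5EE.

F5EE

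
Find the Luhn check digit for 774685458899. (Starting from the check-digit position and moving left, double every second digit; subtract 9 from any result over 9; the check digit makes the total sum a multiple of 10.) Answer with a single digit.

Partial digits right→left: 9 9 8 8 5 4 5 8 6 4 7 7
Double every second digit counting from the check-digit position (so the 1st, 3rd, 5th, ... of the partial from the right).
  doubled (with −9 where >9): 9 7 1 1 3 5 → sum 26
  kept as-is: 9 8 4 8 4 7 → sum 40
Total = 26 + 40 = 66.
Check digit = (10 − (66 mod 10)) mod 10 = 4.

4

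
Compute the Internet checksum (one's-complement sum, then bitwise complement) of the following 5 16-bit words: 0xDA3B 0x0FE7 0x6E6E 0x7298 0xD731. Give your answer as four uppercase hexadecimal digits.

One's-complement addition (fold any carry out of bit 15 back into bit 0):
  0xDA3B + 0x0FE7 = 0x0EA22
  0xEA22 + 0x6E6E = 0x15890 → wrap carry → 0x5891
  0x5891 + 0x7298 = 0x0CB29
  0xCB29 + 0xD731 = 0x1A25A → wrap carry → 0xA25B
One's-complement sum = 0xA25B.
Checksum = ~0xA25B & 0xFFFF = 0x5DA4.

5DA4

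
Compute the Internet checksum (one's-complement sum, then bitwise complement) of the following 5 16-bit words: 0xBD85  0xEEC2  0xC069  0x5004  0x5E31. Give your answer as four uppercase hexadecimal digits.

One's-complement addition (fold any carry out of bit 15 back into bit 0):
  0xBD85 + 0xEEC2 = 0x1AC47 → wrap carry → 0xAC48
  0xAC48 + 0xC069 = 0x16CB1 → wrap carry → 0x6CB2
  0x6CB2 + 0x5004 = 0x0BCB6
  0xBCB6 + 0x5E31 = 0x11AE7 → wrap carry → 0x1AE8
One's-complement sum = 0x1AE8.
Checksum = ~0x1AE8 & 0xFFFF = 0xE517.

E517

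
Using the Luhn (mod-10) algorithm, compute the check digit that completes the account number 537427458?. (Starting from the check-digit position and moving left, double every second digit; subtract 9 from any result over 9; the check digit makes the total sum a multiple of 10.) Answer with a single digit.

Partial digits right→left: 8 5 4 7 2 4 7 3 5
Double every second digit counting from the check-digit position (so the 1st, 3rd, 5th, ... of the partial from the right).
  doubled (with −9 where >9): 7 8 4 5 1 → sum 25
  kept as-is: 5 7 4 3 → sum 19
Total = 25 + 19 = 44.
Check digit = (10 − (44 mod 10)) mod 10 = 6.

6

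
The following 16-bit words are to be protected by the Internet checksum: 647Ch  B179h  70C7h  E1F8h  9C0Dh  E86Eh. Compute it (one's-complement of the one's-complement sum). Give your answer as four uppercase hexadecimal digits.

12CD

One's-complement addition (fold any carry out of bit 15 back into bit 0):
  0x647C + 0xB179 = 0x115F5 → wrap carry → 0x15F6
  0x15F6 + 0x70C7 = 0x086BD
  0x86BD + 0xE1F8 = 0x168B5 → wrap carry → 0x68B6
  0x68B6 + 0x9C0D = 0x104C3 → wrap carry → 0x04C4
  0x04C4 + 0xE86E = 0x0ED32
One's-complement sum = 0xED32.
Checksum = ~0xED32 & 0xFFFF = 0x12CD.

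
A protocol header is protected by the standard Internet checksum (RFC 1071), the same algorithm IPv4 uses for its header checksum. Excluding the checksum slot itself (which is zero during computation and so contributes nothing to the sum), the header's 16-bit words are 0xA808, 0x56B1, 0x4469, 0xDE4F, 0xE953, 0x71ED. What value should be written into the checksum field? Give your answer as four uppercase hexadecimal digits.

One's-complement addition (fold any carry out of bit 15 back into bit 0):
  0xA808 + 0x56B1 = 0x0FEB9
  0xFEB9 + 0x4469 = 0x14322 → wrap carry → 0x4323
  0x4323 + 0xDE4F = 0x12172 → wrap carry → 0x2173
  0x2173 + 0xE953 = 0x10AC6 → wrap carry → 0x0AC7
  0x0AC7 + 0x71ED = 0x07CB4
One's-complement sum = 0x7CB4.
Checksum = ~0x7CB4 & 0xFFFF = 0x834B.

834B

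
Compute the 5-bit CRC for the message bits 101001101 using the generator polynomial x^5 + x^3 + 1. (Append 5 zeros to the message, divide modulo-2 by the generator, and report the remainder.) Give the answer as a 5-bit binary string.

Append 5 zeros: 10100110100000. Divide by 101001 (XOR where the leading bit is 1):
  pos 0: 101001 XOR 101001 = 000000
  pos 6: 101000 XOR 101001 = 000001
Remainder (last 5 bits) = 00100. This is the CRC / FCS.

00100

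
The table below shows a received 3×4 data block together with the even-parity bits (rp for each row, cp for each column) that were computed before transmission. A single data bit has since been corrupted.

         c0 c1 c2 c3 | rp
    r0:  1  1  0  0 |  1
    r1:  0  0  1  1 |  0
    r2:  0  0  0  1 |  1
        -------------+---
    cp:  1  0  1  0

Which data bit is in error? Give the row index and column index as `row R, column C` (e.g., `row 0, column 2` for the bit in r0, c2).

Recompute each row's even parity and compare to rp:
  r0: data parity 0, sent rp 1 → mismatch
  r1: data parity 0, sent rp 0 → ok
  r2: data parity 1, sent rp 1 → ok
Recompute each column's even parity and compare to cp:
  c0: data parity 1, sent cp 1 → ok
  c1: data parity 1, sent cp 0 → mismatch
  c2: data parity 1, sent cp 1 → ok
  c3: data parity 0, sent cp 0 → ok
Exactly one row (r0) and one column (c1) fail → the flipped bit is at their intersection.

row 0, column 1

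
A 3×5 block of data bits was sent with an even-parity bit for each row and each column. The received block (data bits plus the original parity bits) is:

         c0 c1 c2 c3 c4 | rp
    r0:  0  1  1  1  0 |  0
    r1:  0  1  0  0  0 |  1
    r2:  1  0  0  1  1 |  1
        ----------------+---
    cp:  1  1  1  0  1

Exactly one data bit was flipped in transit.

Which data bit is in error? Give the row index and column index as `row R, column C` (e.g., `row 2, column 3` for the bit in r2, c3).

Recompute each row's even parity and compare to rp:
  r0: data parity 1, sent rp 0 → mismatch
  r1: data parity 1, sent rp 1 → ok
  r2: data parity 1, sent rp 1 → ok
Recompute each column's even parity and compare to cp:
  c0: data parity 1, sent cp 1 → ok
  c1: data parity 0, sent cp 1 → mismatch
  c2: data parity 1, sent cp 1 → ok
  c3: data parity 0, sent cp 0 → ok
  c4: data parity 1, sent cp 1 → ok
Exactly one row (r0) and one column (c1) fail → the flipped bit is at their intersection.

row 0, column 1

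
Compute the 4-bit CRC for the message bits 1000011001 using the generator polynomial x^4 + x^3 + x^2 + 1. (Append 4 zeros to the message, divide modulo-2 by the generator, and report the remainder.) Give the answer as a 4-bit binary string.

Append 4 zeros: 10000110010000. Divide by 11101 (XOR where the leading bit is 1):
  pos 0: 10000 XOR 11101 = 01101
  pos 1: 11011 XOR 11101 = 00110
  pos 3: 11010 XOR 11101 = 00111
  pos 5: 11101 XOR 11101 = 00000
Remainder (last 4 bits) = 0000. This is the CRC / FCS.

0000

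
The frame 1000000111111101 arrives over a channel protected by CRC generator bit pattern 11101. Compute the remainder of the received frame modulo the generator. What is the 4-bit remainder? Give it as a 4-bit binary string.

1000

Modulo-2 division of 1000000111111101 by 11101:
  pos 0: 10000 XOR 11101 = 01101
  pos 1: 11010 XOR 11101 = 00111
  pos 3: 11101 XOR 11101 = 00000
  pos 8: 11111 XOR 11101 = 00010
  pos 11: 10101 XOR 11101 = 01000
Remainder = 1000 (nonzero — an error is detected).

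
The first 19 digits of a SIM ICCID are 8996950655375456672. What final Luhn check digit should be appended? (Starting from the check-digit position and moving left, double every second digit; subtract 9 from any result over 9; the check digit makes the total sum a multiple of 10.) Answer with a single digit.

Partial digits right→left: 2 7 6 6 5 4 5 7 3 5 5 6 0 5 9 6 9 9 8
Double every second digit counting from the check-digit position (so the 1st, 3rd, 5th, ... of the partial from the right).
  doubled (with −9 where >9): 4 3 1 1 6 1 0 9 9 7 → sum 41
  kept as-is: 7 6 4 7 5 6 5 6 9 → sum 55
Total = 41 + 55 = 96.
Check digit = (10 − (96 mod 10)) mod 10 = 4.

4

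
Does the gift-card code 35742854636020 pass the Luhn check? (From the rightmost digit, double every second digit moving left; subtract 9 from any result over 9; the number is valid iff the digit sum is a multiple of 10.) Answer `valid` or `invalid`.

valid

From the right, keep odd positions and double even positions (subtract 9 from any doubled value over 9):
  doubled (positions 2,4,...): 4 3 3 1 4 5 6 → sum 26
  kept (positions 1,3,...): 0 0 3 4 8 4 5 → sum 24
Total = 50.
50 mod 10 = 0, so the number is valid.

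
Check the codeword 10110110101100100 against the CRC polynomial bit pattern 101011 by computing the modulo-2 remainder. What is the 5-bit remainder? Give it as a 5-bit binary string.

Modulo-2 division of 10110110101100100 by 101011:
  pos 0: 101101 XOR 101011 = 000110
  pos 3: 110101 XOR 101011 = 011110
  pos 4: 111100 XOR 101011 = 010111
  pos 5: 101111 XOR 101011 = 000100
  pos 8: 100100 XOR 101011 = 001111
  pos 10: 111110 XOR 101011 = 010101
  pos 11: 101010 XOR 101011 = 000001
Remainder = 00001 (nonzero — an error is detected).

00001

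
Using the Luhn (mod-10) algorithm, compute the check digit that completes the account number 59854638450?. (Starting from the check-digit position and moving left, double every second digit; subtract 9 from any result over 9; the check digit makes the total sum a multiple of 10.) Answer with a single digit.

Partial digits right→left: 0 5 4 8 3 6 4 5 8 9 5
Double every second digit counting from the check-digit position (so the 1st, 3rd, 5th, ... of the partial from the right).
  doubled (with −9 where >9): 0 8 6 8 7 1 → sum 30
  kept as-is: 5 8 6 5 9 → sum 33
Total = 30 + 33 = 63.
Check digit = (10 − (63 mod 10)) mod 10 = 7.

7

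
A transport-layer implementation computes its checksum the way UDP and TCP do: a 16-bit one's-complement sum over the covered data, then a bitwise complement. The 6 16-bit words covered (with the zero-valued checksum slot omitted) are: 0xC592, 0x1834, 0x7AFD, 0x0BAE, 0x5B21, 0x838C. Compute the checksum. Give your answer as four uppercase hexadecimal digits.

One's-complement addition (fold any carry out of bit 15 back into bit 0):
  0xC592 + 0x1834 = 0x0DDC6
  0xDDC6 + 0x7AFD = 0x158C3 → wrap carry → 0x58C4
  0x58C4 + 0x0BAE = 0x06472
  0x6472 + 0x5B21 = 0x0BF93
  0xBF93 + 0x838C = 0x1431F → wrap carry → 0x4320
One's-complement sum = 0x4320.
Checksum = ~0x4320 & 0xFFFF = 0xBCDF.

BCDF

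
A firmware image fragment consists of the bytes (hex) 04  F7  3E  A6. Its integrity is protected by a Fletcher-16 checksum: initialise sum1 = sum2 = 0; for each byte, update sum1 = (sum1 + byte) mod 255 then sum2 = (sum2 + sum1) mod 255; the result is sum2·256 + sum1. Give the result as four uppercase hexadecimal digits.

1BE0

Running sums (mod 255):
  after byte 0 (04): sum1=4, sum2=4
  after byte 1 (F7): sum1=251, sum2=0
  after byte 2 (3E): sum1=58, sum2=58
  after byte 3 (A6): sum1=224, sum2=27
Checksum = sum2·256 + sum1 = 27·256 + 224 = 7136 = 0x1BE0.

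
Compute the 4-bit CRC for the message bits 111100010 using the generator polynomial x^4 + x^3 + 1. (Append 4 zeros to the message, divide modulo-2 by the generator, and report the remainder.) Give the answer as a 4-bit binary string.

Append 4 zeros: 1111000100000. Divide by 11001 (XOR where the leading bit is 1):
  pos 0: 11110 XOR 11001 = 00111
  pos 2: 11100 XOR 11001 = 00101
  pos 4: 10110 XOR 11001 = 01111
  pos 5: 11110 XOR 11001 = 00111
  pos 7: 11100 XOR 11001 = 00101
Remainder (last 4 bits) = 1010. This is the CRC / FCS.

1010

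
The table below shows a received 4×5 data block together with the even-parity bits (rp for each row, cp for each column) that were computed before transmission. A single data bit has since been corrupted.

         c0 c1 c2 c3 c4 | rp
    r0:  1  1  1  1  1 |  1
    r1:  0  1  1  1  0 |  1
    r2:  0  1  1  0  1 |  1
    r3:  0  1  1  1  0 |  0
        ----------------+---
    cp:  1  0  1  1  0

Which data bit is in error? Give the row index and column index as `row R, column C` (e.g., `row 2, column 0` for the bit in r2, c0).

Recompute each row's even parity and compare to rp:
  r0: data parity 1, sent rp 1 → ok
  r1: data parity 1, sent rp 1 → ok
  r2: data parity 1, sent rp 1 → ok
  r3: data parity 1, sent rp 0 → mismatch
Recompute each column's even parity and compare to cp:
  c0: data parity 1, sent cp 1 → ok
  c1: data parity 0, sent cp 0 → ok
  c2: data parity 0, sent cp 1 → mismatch
  c3: data parity 1, sent cp 1 → ok
  c4: data parity 0, sent cp 0 → ok
Exactly one row (r3) and one column (c2) fail → the flipped bit is at their intersection.

row 3, column 2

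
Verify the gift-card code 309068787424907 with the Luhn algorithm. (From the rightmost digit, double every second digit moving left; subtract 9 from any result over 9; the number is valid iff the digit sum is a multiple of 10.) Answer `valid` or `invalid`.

From the right, keep odd positions and double even positions (subtract 9 from any doubled value over 9):
  doubled (positions 2,4,...): 0 8 8 7 7 0 0 → sum 30
  kept (positions 1,3,...): 7 9 2 7 7 6 9 3 → sum 50
Total = 80.
80 mod 10 = 0, so the number is valid.

valid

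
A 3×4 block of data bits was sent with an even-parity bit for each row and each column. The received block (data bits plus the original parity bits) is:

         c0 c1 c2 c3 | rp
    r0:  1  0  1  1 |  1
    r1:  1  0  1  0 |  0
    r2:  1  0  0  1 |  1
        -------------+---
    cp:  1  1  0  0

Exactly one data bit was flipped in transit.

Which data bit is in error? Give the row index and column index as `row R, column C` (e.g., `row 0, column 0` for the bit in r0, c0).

Recompute each row's even parity and compare to rp:
  r0: data parity 1, sent rp 1 → ok
  r1: data parity 0, sent rp 0 → ok
  r2: data parity 0, sent rp 1 → mismatch
Recompute each column's even parity and compare to cp:
  c0: data parity 1, sent cp 1 → ok
  c1: data parity 0, sent cp 1 → mismatch
  c2: data parity 0, sent cp 0 → ok
  c3: data parity 0, sent cp 0 → ok
Exactly one row (r2) and one column (c1) fail → the flipped bit is at their intersection.

row 2, column 1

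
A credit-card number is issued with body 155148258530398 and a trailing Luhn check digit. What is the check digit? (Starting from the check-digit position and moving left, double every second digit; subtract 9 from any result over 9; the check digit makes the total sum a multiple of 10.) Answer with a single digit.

6

Partial digits right→left: 8 9 3 0 3 5 8 5 2 8 4 1 5 5 1
Double every second digit counting from the check-digit position (so the 1st, 3rd, 5th, ... of the partial from the right).
  doubled (with −9 where >9): 7 6 6 7 4 8 1 2 → sum 41
  kept as-is: 9 0 5 5 8 1 5 → sum 33
Total = 41 + 33 = 74.
Check digit = (10 − (74 mod 10)) mod 10 = 6.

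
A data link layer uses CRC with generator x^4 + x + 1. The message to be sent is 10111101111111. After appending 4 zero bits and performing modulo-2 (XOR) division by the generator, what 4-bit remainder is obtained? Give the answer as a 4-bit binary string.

Append 4 zeros: 101111011111110000. Divide by 10011 (XOR where the leading bit is 1):
  pos 0: 10111 XOR 10011 = 00100
  pos 2: 10010 XOR 10011 = 00001
  pos 6: 11111 XOR 10011 = 01100
  pos 7: 11001 XOR 10011 = 01010
  pos 8: 10101 XOR 10011 = 00110
  pos 10: 11010 XOR 10011 = 01001
  pos 11: 10010 XOR 10011 = 00001
Remainder (last 4 bits) = 0100. This is the CRC / FCS.

0100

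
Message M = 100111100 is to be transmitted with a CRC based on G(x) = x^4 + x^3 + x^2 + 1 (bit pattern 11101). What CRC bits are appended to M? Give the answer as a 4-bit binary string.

1110

Append 4 zeros: 1001111000000. Divide by 11101 (XOR where the leading bit is 1):
  pos 0: 10011 XOR 11101 = 01110
  pos 1: 11101 XOR 11101 = 00000
  pos 6: 10000 XOR 11101 = 01101
  pos 7: 11010 XOR 11101 = 00111
Remainder (last 4 bits) = 1110. This is the CRC / FCS.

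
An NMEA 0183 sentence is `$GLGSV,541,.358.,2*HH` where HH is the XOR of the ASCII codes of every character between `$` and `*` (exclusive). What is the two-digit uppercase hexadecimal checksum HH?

59

XOR the ASCII codes of the payload characters:
  'G' = 0x47 → acc = 0x47
  'L' = 0x4C → acc = 0x0B
  'G' = 0x47 → acc = 0x4C
  'S' = 0x53 → acc = 0x1F
  'V' = 0x56 → acc = 0x49
  ',' = 0x2C → acc = 0x65
  '5' = 0x35 → acc = 0x50
  '4' = 0x34 → acc = 0x64
  '1' = 0x31 → acc = 0x55
  ',' = 0x2C → acc = 0x79
  '.' = 0x2E → acc = 0x57
  '3' = 0x33 → acc = 0x64
  '5' = 0x35 → acc = 0x51
  '8' = 0x38 → acc = 0x69
  '.' = 0x2E → acc = 0x47
  ',' = 0x2C → acc = 0x6B
  '2' = 0x32 → acc = 0x59
Checksum = 0x59.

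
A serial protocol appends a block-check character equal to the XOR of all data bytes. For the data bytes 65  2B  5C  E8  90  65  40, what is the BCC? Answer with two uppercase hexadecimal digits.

XOR the bytes together:
  start with 0x65
  0x65 ⊕ 0x2B = 0x4E
  0x4E ⊕ 0x5C = 0x12
  0x12 ⊕ 0xE8 = 0xFA
  0xFA ⊕ 0x90 = 0x6A
  0x6A ⊕ 0x65 = 0x0F
  0x0F ⊕ 0x40 = 0x4F

4F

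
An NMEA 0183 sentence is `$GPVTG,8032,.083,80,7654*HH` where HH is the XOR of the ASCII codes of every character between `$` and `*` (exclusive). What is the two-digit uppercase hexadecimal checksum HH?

46

XOR the ASCII codes of the payload characters:
  'G' = 0x47 → acc = 0x47
  'P' = 0x50 → acc = 0x17
  'V' = 0x56 → acc = 0x41
  'T' = 0x54 → acc = 0x15
  'G' = 0x47 → acc = 0x52
  ',' = 0x2C → acc = 0x7E
  '8' = 0x38 → acc = 0x46
  '0' = 0x30 → acc = 0x76
  '3' = 0x33 → acc = 0x45
  '2' = 0x32 → acc = 0x77
  ',' = 0x2C → acc = 0x5B
  '.' = 0x2E → acc = 0x75
  '0' = 0x30 → acc = 0x45
  '8' = 0x38 → acc = 0x7D
  '3' = 0x33 → acc = 0x4E
  ',' = 0x2C → acc = 0x62
  '8' = 0x38 → acc = 0x5A
  '0' = 0x30 → acc = 0x6A
  ',' = 0x2C → acc = 0x46
  '7' = 0x37 → acc = 0x71
  '6' = 0x36 → acc = 0x47
  '5' = 0x35 → acc = 0x72
  '4' = 0x34 → acc = 0x46
Checksum = 0x46.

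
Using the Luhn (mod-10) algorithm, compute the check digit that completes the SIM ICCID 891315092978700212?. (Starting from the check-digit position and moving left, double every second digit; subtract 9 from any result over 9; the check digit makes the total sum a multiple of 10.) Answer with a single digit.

Partial digits right→left: 2 1 2 0 0 7 8 7 9 2 9 0 5 1 3 1 9 8
Double every second digit counting from the check-digit position (so the 1st, 3rd, 5th, ... of the partial from the right).
  doubled (with −9 where >9): 4 4 0 7 9 9 1 6 9 → sum 49
  kept as-is: 1 0 7 7 2 0 1 1 8 → sum 27
Total = 49 + 27 = 76.
Check digit = (10 − (76 mod 10)) mod 10 = 4.

4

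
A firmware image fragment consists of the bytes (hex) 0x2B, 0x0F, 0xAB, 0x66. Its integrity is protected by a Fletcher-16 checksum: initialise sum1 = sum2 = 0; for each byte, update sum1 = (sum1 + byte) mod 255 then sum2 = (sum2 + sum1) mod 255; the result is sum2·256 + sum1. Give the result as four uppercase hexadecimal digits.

Running sums (mod 255):
  after byte 0 (0x2B): sum1=43, sum2=43
  after byte 1 (0x0F): sum1=58, sum2=101
  after byte 2 (0xAB): sum1=229, sum2=75
  after byte 3 (0x66): sum1=76, sum2=151
Checksum = sum2·256 + sum1 = 151·256 + 76 = 38732 = 0x974C.

974C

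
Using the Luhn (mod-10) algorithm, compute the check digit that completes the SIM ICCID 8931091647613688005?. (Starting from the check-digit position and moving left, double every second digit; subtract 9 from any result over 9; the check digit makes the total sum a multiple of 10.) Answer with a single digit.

3

Partial digits right→left: 5 0 0 8 8 6 3 1 6 7 4 6 1 9 0 1 3 9 8
Double every second digit counting from the check-digit position (so the 1st, 3rd, 5th, ... of the partial from the right).
  doubled (with −9 where >9): 1 0 7 6 3 8 2 0 6 7 → sum 40
  kept as-is: 0 8 6 1 7 6 9 1 9 → sum 47
Total = 40 + 47 = 87.
Check digit = (10 − (87 mod 10)) mod 10 = 3.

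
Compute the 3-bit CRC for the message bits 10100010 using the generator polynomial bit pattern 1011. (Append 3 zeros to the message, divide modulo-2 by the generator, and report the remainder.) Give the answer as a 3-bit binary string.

Append 3 zeros: 10100010000. Divide by 1011 (XOR where the leading bit is 1):
  pos 0: 1010 XOR 1011 = 0001
  pos 3: 1001 XOR 1011 = 0010
  pos 5: 1000 XOR 1011 = 0011
  pos 7: 1100 XOR 1011 = 0111
Remainder (last 3 bits) = 111. This is the CRC / FCS.

111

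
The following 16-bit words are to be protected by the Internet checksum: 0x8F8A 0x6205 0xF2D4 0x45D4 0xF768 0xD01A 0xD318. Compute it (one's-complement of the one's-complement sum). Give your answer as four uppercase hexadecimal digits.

One's-complement addition (fold any carry out of bit 15 back into bit 0):
  0x8F8A + 0x6205 = 0x0F18F
  0xF18F + 0xF2D4 = 0x1E463 → wrap carry → 0xE464
  0xE464 + 0x45D4 = 0x12A38 → wrap carry → 0x2A39
  0x2A39 + 0xF768 = 0x121A1 → wrap carry → 0x21A2
  0x21A2 + 0xD01A = 0x0F1BC
  0xF1BC + 0xD318 = 0x1C4D4 → wrap carry → 0xC4D5
One's-complement sum = 0xC4D5.
Checksum = ~0xC4D5 & 0xFFFF = 0x3B2A.

3B2A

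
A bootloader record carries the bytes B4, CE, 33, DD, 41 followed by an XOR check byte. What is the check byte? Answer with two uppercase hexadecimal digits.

XOR the bytes together:
  start with 0xB4
  0xB4 ⊕ 0xCE = 0x7A
  0x7A ⊕ 0x33 = 0x49
  0x49 ⊕ 0xDD = 0x94
  0x94 ⊕ 0x41 = 0xD5

D5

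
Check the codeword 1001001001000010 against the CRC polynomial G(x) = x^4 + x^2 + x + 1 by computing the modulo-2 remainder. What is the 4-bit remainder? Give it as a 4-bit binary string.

0001

Modulo-2 division of 1001001001000010 by 10111:
  pos 0: 10010 XOR 10111 = 00101
  pos 2: 10101 XOR 10111 = 00010
  pos 5: 10001 XOR 10111 = 00110
  pos 7: 11000 XOR 10111 = 01111
  pos 8: 11110 XOR 10111 = 01001
  pos 9: 10010 XOR 10111 = 00101
  pos 11: 10110 XOR 10111 = 00001
Remainder = 0001 (nonzero — an error is detected).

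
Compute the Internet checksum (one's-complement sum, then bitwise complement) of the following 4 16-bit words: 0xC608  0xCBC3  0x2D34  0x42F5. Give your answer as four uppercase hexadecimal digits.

One's-complement addition (fold any carry out of bit 15 back into bit 0):
  0xC608 + 0xCBC3 = 0x191CB → wrap carry → 0x91CC
  0x91CC + 0x2D34 = 0x0BF00
  0xBF00 + 0x42F5 = 0x101F5 → wrap carry → 0x01F6
One's-complement sum = 0x01F6.
Checksum = ~0x01F6 & 0xFFFF = 0xFE09.

FE09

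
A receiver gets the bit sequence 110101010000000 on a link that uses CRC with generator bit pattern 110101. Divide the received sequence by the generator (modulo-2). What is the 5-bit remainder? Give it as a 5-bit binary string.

Modulo-2 division of 110101010000000 by 110101:
  pos 0: 110101 XOR 110101 = 000000
  pos 7: 100000 XOR 110101 = 010101
  pos 8: 101010 XOR 110101 = 011111
  pos 9: 111110 XOR 110101 = 001011
Remainder = 01011 (nonzero — an error is detected).

01011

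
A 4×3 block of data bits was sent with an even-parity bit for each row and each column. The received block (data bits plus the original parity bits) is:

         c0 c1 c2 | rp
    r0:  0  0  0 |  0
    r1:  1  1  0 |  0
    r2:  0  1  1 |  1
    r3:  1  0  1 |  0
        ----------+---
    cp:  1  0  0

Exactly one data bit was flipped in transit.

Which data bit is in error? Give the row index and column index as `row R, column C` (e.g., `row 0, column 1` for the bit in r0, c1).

Recompute each row's even parity and compare to rp:
  r0: data parity 0, sent rp 0 → ok
  r1: data parity 0, sent rp 0 → ok
  r2: data parity 0, sent rp 1 → mismatch
  r3: data parity 0, sent rp 0 → ok
Recompute each column's even parity and compare to cp:
  c0: data parity 0, sent cp 1 → mismatch
  c1: data parity 0, sent cp 0 → ok
  c2: data parity 0, sent cp 0 → ok
Exactly one row (r2) and one column (c0) fail → the flipped bit is at their intersection.

row 2, column 0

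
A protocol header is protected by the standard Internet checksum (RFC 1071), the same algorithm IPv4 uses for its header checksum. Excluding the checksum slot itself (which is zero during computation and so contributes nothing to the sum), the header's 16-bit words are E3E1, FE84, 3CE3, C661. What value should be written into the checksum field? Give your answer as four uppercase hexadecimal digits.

1A54

One's-complement addition (fold any carry out of bit 15 back into bit 0):
  0xE3E1 + 0xFE84 = 0x1E265 → wrap carry → 0xE266
  0xE266 + 0x3CE3 = 0x11F49 → wrap carry → 0x1F4A
  0x1F4A + 0xC661 = 0x0E5AB
One's-complement sum = 0xE5AB.
Checksum = ~0xE5AB & 0xFFFF = 0x1A54.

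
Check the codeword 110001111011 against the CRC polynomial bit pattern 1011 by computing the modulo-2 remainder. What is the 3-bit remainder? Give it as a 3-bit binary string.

001

Modulo-2 division of 110001111011 by 1011:
  pos 0: 1100 XOR 1011 = 0111
  pos 1: 1110 XOR 1011 = 0101
  pos 2: 1011 XOR 1011 = 0000
  pos 6: 1110 XOR 1011 = 0101
  pos 7: 1011 XOR 1011 = 0000
Remainder = 001 (nonzero — an error is detected).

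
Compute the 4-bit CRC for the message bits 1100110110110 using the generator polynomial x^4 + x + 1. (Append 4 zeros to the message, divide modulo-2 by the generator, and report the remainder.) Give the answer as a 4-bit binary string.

Append 4 zeros: 11001101101100000. Divide by 10011 (XOR where the leading bit is 1):
  pos 0: 11001 XOR 10011 = 01010
  pos 1: 10101 XOR 10011 = 00110
  pos 3: 11001 XOR 10011 = 01010
  pos 4: 10101 XOR 10011 = 00110
  pos 6: 11001 XOR 10011 = 01010
  pos 7: 10101 XOR 10011 = 00110
  pos 9: 11000 XOR 10011 = 01011
  pos 10: 10110 XOR 10011 = 00101
  pos 12: 10100 XOR 10011 = 00111
Remainder (last 4 bits) = 0111. This is the CRC / FCS.

0111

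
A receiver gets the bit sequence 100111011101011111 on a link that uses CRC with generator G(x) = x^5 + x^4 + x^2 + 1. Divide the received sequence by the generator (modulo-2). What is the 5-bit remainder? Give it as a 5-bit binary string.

Modulo-2 division of 100111011101011111 by 110101:
  pos 0: 100111 XOR 110101 = 010010
  pos 1: 100100 XOR 110101 = 010001
  pos 2: 100011 XOR 110101 = 010110
  pos 3: 101101 XOR 110101 = 011000
  pos 4: 110001 XOR 110101 = 000100
  pos 7: 100010 XOR 110101 = 010111
  pos 8: 101111 XOR 110101 = 011010
  pos 9: 110101 XOR 110101 = 000000
Remainder = 00111 (nonzero — an error is detected).

00111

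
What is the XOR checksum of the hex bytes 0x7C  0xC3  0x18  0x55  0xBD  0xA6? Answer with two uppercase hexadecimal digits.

E9

XOR the bytes together:
  start with 0x7C
  0x7C ⊕ 0xC3 = 0xBF
  0xBF ⊕ 0x18 = 0xA7
  0xA7 ⊕ 0x55 = 0xF2
  0xF2 ⊕ 0xBD = 0x4F
  0x4F ⊕ 0xA6 = 0xE9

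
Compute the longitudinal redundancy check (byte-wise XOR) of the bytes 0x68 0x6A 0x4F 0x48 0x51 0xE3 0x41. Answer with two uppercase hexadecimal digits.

F6

XOR the bytes together:
  start with 0x68
  0x68 ⊕ 0x6A = 0x02
  0x02 ⊕ 0x4F = 0x4D
  0x4D ⊕ 0x48 = 0x05
  0x05 ⊕ 0x51 = 0x54
  0x54 ⊕ 0xE3 = 0xB7
  0xB7 ⊕ 0x41 = 0xF6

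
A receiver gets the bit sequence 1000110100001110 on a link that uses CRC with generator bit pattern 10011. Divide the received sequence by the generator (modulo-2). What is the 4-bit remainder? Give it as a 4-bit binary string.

Modulo-2 division of 1000110100001110 by 10011:
  pos 0: 10001 XOR 10011 = 00010
  pos 3: 10101 XOR 10011 = 00110
  pos 5: 11000 XOR 10011 = 01011
  pos 6: 10110 XOR 10011 = 00101
  pos 8: 10101 XOR 10011 = 00110
  pos 10: 11011 XOR 10011 = 01000
  pos 11: 10000 XOR 10011 = 00011
Remainder = 0011 (nonzero — an error is detected).

0011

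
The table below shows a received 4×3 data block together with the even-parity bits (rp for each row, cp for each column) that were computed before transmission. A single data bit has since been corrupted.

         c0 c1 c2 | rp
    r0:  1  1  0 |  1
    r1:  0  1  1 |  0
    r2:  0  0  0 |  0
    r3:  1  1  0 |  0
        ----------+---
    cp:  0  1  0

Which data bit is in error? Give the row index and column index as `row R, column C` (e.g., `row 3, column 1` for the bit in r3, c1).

Recompute each row's even parity and compare to rp:
  r0: data parity 0, sent rp 1 → mismatch
  r1: data parity 0, sent rp 0 → ok
  r2: data parity 0, sent rp 0 → ok
  r3: data parity 0, sent rp 0 → ok
Recompute each column's even parity and compare to cp:
  c0: data parity 0, sent cp 0 → ok
  c1: data parity 1, sent cp 1 → ok
  c2: data parity 1, sent cp 0 → mismatch
Exactly one row (r0) and one column (c2) fail → the flipped bit is at their intersection.

row 0, column 2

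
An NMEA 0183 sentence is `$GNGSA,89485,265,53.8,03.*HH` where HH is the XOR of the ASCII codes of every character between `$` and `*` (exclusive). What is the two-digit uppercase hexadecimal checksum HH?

XOR the ASCII codes of the payload characters:
  'G' = 0x47 → acc = 0x47
  'N' = 0x4E → acc = 0x09
  'G' = 0x47 → acc = 0x4E
  'S' = 0x53 → acc = 0x1D
  'A' = 0x41 → acc = 0x5C
  ',' = 0x2C → acc = 0x70
  '8' = 0x38 → acc = 0x48
  '9' = 0x39 → acc = 0x71
  '4' = 0x34 → acc = 0x45
  '8' = 0x38 → acc = 0x7D
  '5' = 0x35 → acc = 0x48
  ',' = 0x2C → acc = 0x64
  '2' = 0x32 → acc = 0x56
  '6' = 0x36 → acc = 0x60
  '5' = 0x35 → acc = 0x55
  ',' = 0x2C → acc = 0x79
  '5' = 0x35 → acc = 0x4C
  '3' = 0x33 → acc = 0x7F
  '.' = 0x2E → acc = 0x51
  '8' = 0x38 → acc = 0x69
  ',' = 0x2C → acc = 0x45
  '0' = 0x30 → acc = 0x75
  '3' = 0x33 → acc = 0x46
  '.' = 0x2E → acc = 0x68
Checksum = 0x68.

68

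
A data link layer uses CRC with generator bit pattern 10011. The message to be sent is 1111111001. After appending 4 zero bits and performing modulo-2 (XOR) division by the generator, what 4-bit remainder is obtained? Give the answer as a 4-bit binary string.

Append 4 zeros: 11111110010000. Divide by 10011 (XOR where the leading bit is 1):
  pos 0: 11111 XOR 10011 = 01100
  pos 1: 11001 XOR 10011 = 01010
  pos 2: 10101 XOR 10011 = 00110
  pos 4: 11000 XOR 10011 = 01011
  pos 5: 10111 XOR 10011 = 00100
  pos 7: 10000 XOR 10011 = 00011
Remainder (last 4 bits) = 1100. This is the CRC / FCS.

1100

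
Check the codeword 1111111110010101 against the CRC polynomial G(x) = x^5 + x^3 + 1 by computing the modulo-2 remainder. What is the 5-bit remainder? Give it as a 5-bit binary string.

Modulo-2 division of 1111111110010101 by 101001:
  pos 0: 111111 XOR 101001 = 010110
  pos 1: 101101 XOR 101001 = 000100
  pos 4: 100110 XOR 101001 = 001111
  pos 6: 111101 XOR 101001 = 010100
  pos 7: 101000 XOR 101001 = 000001
Remainder = 01101 (nonzero — an error is detected).

01101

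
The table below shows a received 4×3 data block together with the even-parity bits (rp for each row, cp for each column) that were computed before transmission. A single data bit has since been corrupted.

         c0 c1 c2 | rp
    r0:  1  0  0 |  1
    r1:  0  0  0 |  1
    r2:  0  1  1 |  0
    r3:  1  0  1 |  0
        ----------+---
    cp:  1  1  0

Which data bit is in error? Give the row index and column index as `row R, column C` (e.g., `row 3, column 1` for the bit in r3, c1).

Recompute each row's even parity and compare to rp:
  r0: data parity 1, sent rp 1 → ok
  r1: data parity 0, sent rp 1 → mismatch
  r2: data parity 0, sent rp 0 → ok
  r3: data parity 0, sent rp 0 → ok
Recompute each column's even parity and compare to cp:
  c0: data parity 0, sent cp 1 → mismatch
  c1: data parity 1, sent cp 1 → ok
  c2: data parity 0, sent cp 0 → ok
Exactly one row (r1) and one column (c0) fail → the flipped bit is at their intersection.

row 1, column 0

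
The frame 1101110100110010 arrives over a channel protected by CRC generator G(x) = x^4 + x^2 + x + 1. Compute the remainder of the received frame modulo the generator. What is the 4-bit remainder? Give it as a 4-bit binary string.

1011

Modulo-2 division of 1101110100110010 by 10111:
  pos 0: 11011 XOR 10111 = 01100
  pos 1: 11001 XOR 10111 = 01110
  pos 2: 11100 XOR 10111 = 01011
  pos 3: 10111 XOR 10111 = 00000
  pos 10: 11001 XOR 10111 = 01110
  pos 11: 11100 XOR 10111 = 01011
Remainder = 1011 (nonzero — an error is detected).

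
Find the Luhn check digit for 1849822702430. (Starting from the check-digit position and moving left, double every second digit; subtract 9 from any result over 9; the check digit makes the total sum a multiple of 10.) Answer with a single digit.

Partial digits right→left: 0 3 4 2 0 7 2 2 8 9 4 8 1
Double every second digit counting from the check-digit position (so the 1st, 3rd, 5th, ... of the partial from the right).
  doubled (with −9 where >9): 0 8 0 4 7 8 2 → sum 29
  kept as-is: 3 2 7 2 9 8 → sum 31
Total = 29 + 31 = 60.
Check digit = (10 − (60 mod 10)) mod 10 = 0.

0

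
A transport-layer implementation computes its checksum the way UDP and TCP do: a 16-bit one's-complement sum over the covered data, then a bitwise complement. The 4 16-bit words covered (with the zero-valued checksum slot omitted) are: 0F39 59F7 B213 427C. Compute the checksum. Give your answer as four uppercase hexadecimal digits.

One's-complement addition (fold any carry out of bit 15 back into bit 0):
  0x0F39 + 0x59F7 = 0x06930
  0x6930 + 0xB213 = 0x11B43 → wrap carry → 0x1B44
  0x1B44 + 0x427C = 0x05DC0
One's-complement sum = 0x5DC0.
Checksum = ~0x5DC0 & 0xFFFF = 0xA23F.

A23F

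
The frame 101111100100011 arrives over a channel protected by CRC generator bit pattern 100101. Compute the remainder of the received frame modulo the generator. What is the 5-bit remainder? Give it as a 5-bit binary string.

Modulo-2 division of 101111100100011 by 100101:
  pos 0: 101111 XOR 100101 = 001010
  pos 2: 101010 XOR 100101 = 001111
  pos 4: 111101 XOR 100101 = 011000
  pos 5: 110000 XOR 100101 = 010101
  pos 6: 101010 XOR 100101 = 001111
  pos 8: 111101 XOR 100101 = 011000
  pos 9: 110001 XOR 100101 = 010100
Remainder = 10100 (nonzero — an error is detected).

10100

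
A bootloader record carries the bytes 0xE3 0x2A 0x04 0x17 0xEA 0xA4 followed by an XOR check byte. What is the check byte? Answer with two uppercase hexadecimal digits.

94

XOR the bytes together:
  start with 0xE3
  0xE3 ⊕ 0x2A = 0xC9
  0xC9 ⊕ 0x04 = 0xCD
  0xCD ⊕ 0x17 = 0xDA
  0xDA ⊕ 0xEA = 0x30
  0x30 ⊕ 0xA4 = 0x94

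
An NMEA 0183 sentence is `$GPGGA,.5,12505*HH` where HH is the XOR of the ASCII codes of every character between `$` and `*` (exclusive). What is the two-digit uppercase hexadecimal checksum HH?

XOR the ASCII codes of the payload characters:
  'G' = 0x47 → acc = 0x47
  'P' = 0x50 → acc = 0x17
  'G' = 0x47 → acc = 0x50
  'G' = 0x47 → acc = 0x17
  'A' = 0x41 → acc = 0x56
  ',' = 0x2C → acc = 0x7A
  '.' = 0x2E → acc = 0x54
  '5' = 0x35 → acc = 0x61
  ',' = 0x2C → acc = 0x4D
  '1' = 0x31 → acc = 0x7C
  '2' = 0x32 → acc = 0x4E
  '5' = 0x35 → acc = 0x7B
  '0' = 0x30 → acc = 0x4B
  '5' = 0x35 → acc = 0x7E
Checksum = 0x7E.

7E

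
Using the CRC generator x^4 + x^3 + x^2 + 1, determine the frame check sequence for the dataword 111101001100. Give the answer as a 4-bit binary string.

1101

Append 4 zeros: 1111010011000000. Divide by 11101 (XOR where the leading bit is 1):
  pos 0: 11110 XOR 11101 = 00011
  pos 3: 11100 XOR 11101 = 00001
  pos 7: 11100 XOR 11101 = 00001
  pos 11: 10000 XOR 11101 = 01101
Remainder (last 4 bits) = 1101. This is the CRC / FCS.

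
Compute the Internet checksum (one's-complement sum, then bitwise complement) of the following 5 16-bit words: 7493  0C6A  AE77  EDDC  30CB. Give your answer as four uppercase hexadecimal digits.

B1E2

One's-complement addition (fold any carry out of bit 15 back into bit 0):
  0x7493 + 0x0C6A = 0x080FD
  0x80FD + 0xAE77 = 0x12F74 → wrap carry → 0x2F75
  0x2F75 + 0xEDDC = 0x11D51 → wrap carry → 0x1D52
  0x1D52 + 0x30CB = 0x04E1D
One's-complement sum = 0x4E1D.
Checksum = ~0x4E1D & 0xFFFF = 0xB1E2.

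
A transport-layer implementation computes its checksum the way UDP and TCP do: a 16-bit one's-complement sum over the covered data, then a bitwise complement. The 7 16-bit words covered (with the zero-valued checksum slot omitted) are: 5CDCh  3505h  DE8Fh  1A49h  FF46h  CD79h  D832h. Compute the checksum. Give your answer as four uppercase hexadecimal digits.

One's-complement addition (fold any carry out of bit 15 back into bit 0):
  0x5CDC + 0x3505 = 0x091E1
  0x91E1 + 0xDE8F = 0x17070 → wrap carry → 0x7071
  0x7071 + 0x1A49 = 0x08ABA
  0x8ABA + 0xFF46 = 0x18A00 → wrap carry → 0x8A01
  0x8A01 + 0xCD79 = 0x1577A → wrap carry → 0x577B
  0x577B + 0xD832 = 0x12FAD → wrap carry → 0x2FAE
One's-complement sum = 0x2FAE.
Checksum = ~0x2FAE & 0xFFFF = 0xD051.

D051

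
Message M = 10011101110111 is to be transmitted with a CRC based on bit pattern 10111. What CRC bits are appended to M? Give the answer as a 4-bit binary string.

Append 4 zeros: 100111011101110000. Divide by 10111 (XOR where the leading bit is 1):
  pos 0: 10011 XOR 10111 = 00100
  pos 2: 10010 XOR 10111 = 00101
  pos 4: 10111 XOR 10111 = 00000
  pos 9: 10111 XOR 10111 = 00000
Remainder (last 4 bits) = 0000. This is the CRC / FCS.

0000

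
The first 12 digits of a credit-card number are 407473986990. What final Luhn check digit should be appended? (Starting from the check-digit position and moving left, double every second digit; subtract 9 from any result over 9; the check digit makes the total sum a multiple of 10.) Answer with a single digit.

Partial digits right→left: 0 9 9 6 8 9 3 7 4 7 0 4
Double every second digit counting from the check-digit position (so the 1st, 3rd, 5th, ... of the partial from the right).
  doubled (with −9 where >9): 0 9 7 6 8 0 → sum 30
  kept as-is: 9 6 9 7 7 4 → sum 42
Total = 30 + 42 = 72.
Check digit = (10 − (72 mod 10)) mod 10 = 8.

8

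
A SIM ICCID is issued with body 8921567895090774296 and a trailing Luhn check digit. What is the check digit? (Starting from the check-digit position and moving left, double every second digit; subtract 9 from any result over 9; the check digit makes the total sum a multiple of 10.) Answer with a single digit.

Partial digits right→left: 6 9 2 4 7 7 0 9 0 5 9 8 7 6 5 1 2 9 8
Double every second digit counting from the check-digit position (so the 1st, 3rd, 5th, ... of the partial from the right).
  doubled (with −9 where >9): 3 4 5 0 0 9 5 1 4 7 → sum 38
  kept as-is: 9 4 7 9 5 8 6 1 9 → sum 58
Total = 38 + 58 = 96.
Check digit = (10 − (96 mod 10)) mod 10 = 4.

4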